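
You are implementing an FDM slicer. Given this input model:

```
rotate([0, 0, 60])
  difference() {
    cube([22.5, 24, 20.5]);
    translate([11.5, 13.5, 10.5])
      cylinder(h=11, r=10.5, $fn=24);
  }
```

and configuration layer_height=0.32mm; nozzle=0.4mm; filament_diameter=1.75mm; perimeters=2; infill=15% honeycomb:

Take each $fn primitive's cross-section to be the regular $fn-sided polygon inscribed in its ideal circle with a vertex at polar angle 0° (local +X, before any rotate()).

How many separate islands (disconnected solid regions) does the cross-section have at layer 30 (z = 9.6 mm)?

At z = 9.6 mm: the cube is present — its section is the full 22.5×24 rectangle; the cylinder at (11.5, 13.5) is absent (z outside [10.5, 21.5]); Subtracting the remaining from the first: none of the subtracted shapes is present at this height, so the 22.5×24 cube is unchanged — 1 connected region; (rotated 60° about Z; rotation is an isometry so areas/perimeters/island counts are preserved). Overall, the cross-section is a single solid region. Island count = 1.

1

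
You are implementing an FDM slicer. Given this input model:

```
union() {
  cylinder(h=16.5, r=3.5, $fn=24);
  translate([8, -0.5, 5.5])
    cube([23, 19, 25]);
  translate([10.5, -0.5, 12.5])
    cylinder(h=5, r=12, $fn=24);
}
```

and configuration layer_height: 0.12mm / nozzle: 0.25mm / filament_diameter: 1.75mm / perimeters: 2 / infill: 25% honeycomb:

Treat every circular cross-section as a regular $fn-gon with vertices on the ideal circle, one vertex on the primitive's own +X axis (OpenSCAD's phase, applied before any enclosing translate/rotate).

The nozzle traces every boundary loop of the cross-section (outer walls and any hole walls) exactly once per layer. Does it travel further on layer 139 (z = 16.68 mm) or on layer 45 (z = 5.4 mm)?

layer 139 (z = 16.68 mm)

Layer 139 (z = 16.68): the cylinder is not intersected at this z (z outside [0, 16.5]); the cube at (8, -0.5) (footprint 23×19) is included at this height (perimeter 84.00 mm); the r=12 cylinder at (10.5, -0.5) gives a regular 24-gon of circumradius 12 (constant along its height) (perimeter = 2·24·12.000·sin(180°/24) = 75.18 mm); Combining (union): the regions partially overlap (shared area 141.40 mm²), so the edge portions inside another operand are dropped and the merged outline is re-measured after clipping — boundary = 111.69 mm. So its perimeter = 111.69 mm. Layer 45 (z = 5.4): the r=3.5 cylinder gives a regular 24-gon of circumradius 3.5 (constant along its height) (perimeter = 2·24·3.500·sin(180°/24) = 21.93 mm); the cube at (8, -0.5) does not reach this height (z outside [5.5, 30.5]); the cylinder at (10.5, -0.5) is absent (z outside [12.5, 17.5]); Merging all regions: only the r=3.5 cylinder is present, so the union is just that shape — boundary = 21.93 mm. So its perimeter = 21.93 mm. Layer 139 is larger (111.69 vs 21.93 mm).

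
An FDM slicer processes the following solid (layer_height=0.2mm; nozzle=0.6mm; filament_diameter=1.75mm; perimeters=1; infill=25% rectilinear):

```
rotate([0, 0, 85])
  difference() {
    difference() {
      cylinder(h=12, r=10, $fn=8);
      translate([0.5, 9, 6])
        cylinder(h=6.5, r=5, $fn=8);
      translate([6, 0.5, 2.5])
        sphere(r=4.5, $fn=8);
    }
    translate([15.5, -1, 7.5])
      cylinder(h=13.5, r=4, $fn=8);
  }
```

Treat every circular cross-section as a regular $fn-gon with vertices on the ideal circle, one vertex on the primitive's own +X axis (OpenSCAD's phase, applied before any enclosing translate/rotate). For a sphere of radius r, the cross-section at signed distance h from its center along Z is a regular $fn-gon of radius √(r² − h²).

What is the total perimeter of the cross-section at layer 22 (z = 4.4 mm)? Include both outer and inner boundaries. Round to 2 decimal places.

78.68 mm

At z = 4.4 mm: the r=10 cylinder contributes a regular 8-gon of circumradius 10 (perimeter = 2·8·10.000·sin(180°/8) = 61.23 mm); the cylinder at (0.5, 9) does not reach this height (z outside [6, 12.5]); the sphere at (6, 0.5): section is a regular 8-gon, circumradius = √(r²−h²) = √(4.5²−1.9²) = 4.079 (perimeter = 2·8·4.079·sin(180°/8) = 24.98 mm); After the difference (first − rest): starting from the r=10 cylinder, the r=4.5 sphere at (6, 0.5) partially overlaps it — only the 46.17 mm² overlap (of its 47.07 mm²) is removed, clipping the outline — boundary = 78.68 mm; the cylinder at (15.5, -1) does not reach this height (z outside [7.5, 21]); Taking the first minus the rest: none of the subtracted shapes is present at this height, so that combined region is unchanged — boundary = 78.68 mm; (rotated 85° about Z; rotation is an isometry so areas/perimeters/island counts are preserved). Overall, the cross-section is a single solid region. Total boundary length (outer) = 78.68 mm.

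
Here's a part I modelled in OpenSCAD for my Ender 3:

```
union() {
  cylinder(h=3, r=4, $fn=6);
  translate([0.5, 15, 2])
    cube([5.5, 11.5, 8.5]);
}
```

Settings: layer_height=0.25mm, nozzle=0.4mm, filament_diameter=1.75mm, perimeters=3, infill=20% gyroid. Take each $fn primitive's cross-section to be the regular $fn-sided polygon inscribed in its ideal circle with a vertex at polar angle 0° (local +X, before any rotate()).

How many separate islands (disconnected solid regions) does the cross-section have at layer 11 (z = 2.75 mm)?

At z = 2.75 mm: the cylinder: section is a regular 6-gon, circumradius r=4; the cube at (0.5, 15) is present — its section is the full 5.5×11.5 rectangle; Merging all regions: the 2 present regions are separate (no shared area or edge), so areas and boundary lengths simply add and each stays a separate island — 2 connected regions. Overall, the cross-section has 2 separate islands. Island count = 2.

2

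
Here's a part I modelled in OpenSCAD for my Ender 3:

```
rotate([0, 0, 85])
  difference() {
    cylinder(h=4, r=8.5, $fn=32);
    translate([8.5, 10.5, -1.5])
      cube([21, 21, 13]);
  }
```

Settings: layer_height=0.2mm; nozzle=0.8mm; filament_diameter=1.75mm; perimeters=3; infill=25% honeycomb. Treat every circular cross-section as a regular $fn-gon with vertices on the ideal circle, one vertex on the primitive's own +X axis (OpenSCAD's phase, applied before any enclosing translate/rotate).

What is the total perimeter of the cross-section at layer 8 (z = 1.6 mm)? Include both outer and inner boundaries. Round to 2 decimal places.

At z = 1.6 mm: the cylinder: section is a regular 32-gon, circumradius r=8.5 (perimeter = 2·32·8.500·sin(180°/32) = 53.32 mm); the 21×21 cube at (8.5, 10.5) contributes its full rectangle (perimeter 84.00 mm); Taking the first minus the rest: starting from the r=8.5 cylinder, the 21×21 cube at (8.5, 10.5) misses the remaining region (no effect) — boundary = 53.32 mm; (rotated 85° about Z; rotation is an isometry so areas/perimeters/island counts are preserved). Overall, the cross-section is a single solid region. Total boundary length (outer) = 53.32 mm.

53.32 mm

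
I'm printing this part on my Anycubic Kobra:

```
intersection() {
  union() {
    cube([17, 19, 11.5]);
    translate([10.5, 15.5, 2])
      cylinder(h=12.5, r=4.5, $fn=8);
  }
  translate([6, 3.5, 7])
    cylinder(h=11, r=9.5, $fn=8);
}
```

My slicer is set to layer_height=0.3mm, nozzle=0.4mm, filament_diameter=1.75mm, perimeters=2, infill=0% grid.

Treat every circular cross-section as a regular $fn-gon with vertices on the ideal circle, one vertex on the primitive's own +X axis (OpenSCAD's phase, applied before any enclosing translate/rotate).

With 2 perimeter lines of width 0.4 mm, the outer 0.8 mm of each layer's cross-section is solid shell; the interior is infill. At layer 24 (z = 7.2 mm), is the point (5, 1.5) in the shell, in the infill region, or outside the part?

At z = 7.2 mm: the cube (footprint 17×19) is included at this height; the r=4.5 cylinder at (10.5, 15.5) contributes a regular 8-gon of circumradius 4.5; Merging all regions: the regions partially overlap (shared area 54.86 mm²), so overlapping operands fuse into one piece — 1 connected region; the r=9.5 cylinder at (6, 3.5) contributes a regular 8-gon of circumradius 9.5; Keeping only the common overlap: the r=9.5 cylinder at (6, 3.5) partially overlaps the result so far; clipping to the common part keeps 165.07 mm² — 1 connected region. Overall, the cross-section is a single solid region. The nearest boundary edge runs (14.05, 0.00)→(0.00, 0.00); distance from the point to it = 1.50 mm. The point is inside the cross-section and 1.50 mm from the nearest boundary — more than the 0.8 mm shell width (2 × 0.4), so it's in the infill interior.

infill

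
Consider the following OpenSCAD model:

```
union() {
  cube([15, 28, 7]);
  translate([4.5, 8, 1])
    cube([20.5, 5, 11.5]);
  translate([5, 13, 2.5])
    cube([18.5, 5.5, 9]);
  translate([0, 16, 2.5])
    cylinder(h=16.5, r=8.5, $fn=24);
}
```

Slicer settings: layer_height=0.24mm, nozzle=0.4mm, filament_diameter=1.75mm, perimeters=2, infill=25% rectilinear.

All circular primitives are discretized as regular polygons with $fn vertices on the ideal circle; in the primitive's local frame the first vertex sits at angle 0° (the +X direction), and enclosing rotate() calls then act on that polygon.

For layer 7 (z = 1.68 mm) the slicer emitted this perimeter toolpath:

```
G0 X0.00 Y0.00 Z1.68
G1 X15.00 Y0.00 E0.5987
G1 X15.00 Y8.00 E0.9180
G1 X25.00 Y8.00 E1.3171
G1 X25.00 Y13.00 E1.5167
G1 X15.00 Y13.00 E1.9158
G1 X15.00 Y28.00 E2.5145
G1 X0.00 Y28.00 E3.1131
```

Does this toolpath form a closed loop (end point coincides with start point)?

no

Start point (G0): (0.00, 0.00). End point (last G1): the path does not return to the start — open.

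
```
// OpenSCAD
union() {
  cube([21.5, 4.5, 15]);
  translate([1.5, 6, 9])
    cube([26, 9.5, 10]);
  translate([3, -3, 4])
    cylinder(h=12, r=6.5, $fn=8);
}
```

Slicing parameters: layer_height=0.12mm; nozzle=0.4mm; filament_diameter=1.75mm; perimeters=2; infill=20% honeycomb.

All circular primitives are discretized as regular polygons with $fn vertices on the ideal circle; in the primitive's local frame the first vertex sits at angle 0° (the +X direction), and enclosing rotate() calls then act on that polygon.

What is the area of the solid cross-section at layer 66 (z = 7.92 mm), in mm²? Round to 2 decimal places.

At z = 7.92 mm: the cube is present — its section is the full 21.5×4.5 rectangle (area 96.75 mm²); the cube at (1.5, 6) is absent (z outside [9, 19]); the r=6.5 cylinder at (3, -3) gives a regular 8-gon of circumradius 6.5 (constant along its height) (area = (8/2)·6.500²·sin(360°/8) = 119.50 mm²); Taking the union: the regions partially overlap — summed areas 216.25 mm² minus the doubly-counted overlap 20.88 mm² gives 195.38 mm² — area = 195.38 mm². Overall, the cross-section is a single solid region. Net area = 195.38 mm².

195.38 mm²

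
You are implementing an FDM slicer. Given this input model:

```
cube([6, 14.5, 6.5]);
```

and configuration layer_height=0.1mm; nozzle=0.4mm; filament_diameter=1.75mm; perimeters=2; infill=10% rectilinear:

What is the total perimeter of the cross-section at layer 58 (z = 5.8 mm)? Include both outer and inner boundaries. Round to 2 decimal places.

At z = 5.8 mm: the cube is present — its section is the full 6×14.5 rectangle (perimeter 41.00 mm). Overall, the cross-section is a single solid region. Total boundary length (outer) = 41.00 mm.

41.00 mm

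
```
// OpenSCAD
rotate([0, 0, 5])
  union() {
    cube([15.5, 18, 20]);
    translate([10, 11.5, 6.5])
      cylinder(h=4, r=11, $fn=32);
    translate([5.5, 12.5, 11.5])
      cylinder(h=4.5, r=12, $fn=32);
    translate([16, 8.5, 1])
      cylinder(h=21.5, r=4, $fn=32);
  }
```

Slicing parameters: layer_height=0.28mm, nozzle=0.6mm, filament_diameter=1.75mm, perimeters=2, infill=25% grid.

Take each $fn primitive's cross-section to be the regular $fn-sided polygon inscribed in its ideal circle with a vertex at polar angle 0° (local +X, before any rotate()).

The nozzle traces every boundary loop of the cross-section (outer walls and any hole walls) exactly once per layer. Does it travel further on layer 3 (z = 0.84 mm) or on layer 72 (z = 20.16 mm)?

Layer 3 (z = 0.84): the cube (footprint 15.5×18) is included at this height (perimeter 67.00 mm); the cylinder at (10, 11.5) is not intersected at this z (z outside [6.5, 10.5]); the cylinder at (5.5, 12.5) is not intersected at this z (z outside [11.5, 16]); the cylinder at (16, 8.5) is absent (z outside [1, 22.5]); Taking the union: only the 15.5×18 cube is present, so the union is just that shape — boundary = 67.00 mm; (rotated 5° about Z; rotation is an isometry so areas/perimeters/island counts are preserved). So its perimeter = 67.00 mm. Layer 72 (z = 20.16): the cube is not intersected at this z (z outside [0, 20]); the cylinder at (10, 11.5) is absent (z outside [6.5, 10.5]); the cylinder at (5.5, 12.5) does not reach this height (z outside [11.5, 16]); the r=4 cylinder at (16, 8.5) gives a regular 32-gon of circumradius 4 (constant along its height) (perimeter = 2·32·4.000·sin(180°/32) = 25.09 mm); Combining (union): only the r=4 cylinder at (16, 8.5) is present, so the union is just that shape — boundary = 25.09 mm; (whole slice rotated 5° about Z — lengths, areas and connectivity unchanged). So its perimeter = 25.09 mm. Layer 3 is larger (67.00 vs 25.09 mm).

layer 3 (z = 0.84 mm)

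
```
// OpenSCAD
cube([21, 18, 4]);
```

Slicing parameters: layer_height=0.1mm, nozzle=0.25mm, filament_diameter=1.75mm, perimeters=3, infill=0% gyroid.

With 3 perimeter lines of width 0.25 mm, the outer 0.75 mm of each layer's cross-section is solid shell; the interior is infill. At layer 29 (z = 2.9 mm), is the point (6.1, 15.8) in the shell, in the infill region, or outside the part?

At z = 2.9 mm: the 21×18 cube contributes its full rectangle. Overall, the cross-section is a single solid region. The nearest boundary edge runs (21.00, 18.00)→(0.00, 18.00); distance from the point to it = 2.20 mm. The point is inside the cross-section and 2.20 mm from the nearest boundary — more than the 0.75 mm shell width (3 × 0.25), so it's in the infill interior.

infill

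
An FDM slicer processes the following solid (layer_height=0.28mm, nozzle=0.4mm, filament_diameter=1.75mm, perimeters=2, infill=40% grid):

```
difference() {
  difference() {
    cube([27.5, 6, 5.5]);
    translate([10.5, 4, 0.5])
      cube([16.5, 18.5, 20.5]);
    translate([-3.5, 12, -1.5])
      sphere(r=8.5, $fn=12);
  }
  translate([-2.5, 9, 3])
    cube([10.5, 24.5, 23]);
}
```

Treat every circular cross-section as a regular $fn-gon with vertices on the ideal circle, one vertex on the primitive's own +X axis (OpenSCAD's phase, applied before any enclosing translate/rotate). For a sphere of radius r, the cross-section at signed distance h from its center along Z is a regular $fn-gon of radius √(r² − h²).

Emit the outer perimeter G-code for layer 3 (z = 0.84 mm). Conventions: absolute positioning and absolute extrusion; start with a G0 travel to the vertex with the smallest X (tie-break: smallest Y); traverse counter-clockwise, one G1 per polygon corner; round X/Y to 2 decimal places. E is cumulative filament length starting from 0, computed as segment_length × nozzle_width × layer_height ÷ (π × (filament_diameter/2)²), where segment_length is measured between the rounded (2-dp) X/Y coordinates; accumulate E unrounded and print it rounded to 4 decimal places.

G0 X0.00 Y0.00 Z0.84
G1 X27.50 Y0.00 E1.2805
G1 X27.50 Y6.00 E1.5599
G1 X27.00 Y6.00 E1.5832
G1 X27.00 Y4.00 E1.6763
G1 X10.50 Y4.00 E2.4446
G1 X10.50 Y6.00 E2.5377
G1 X1.66 Y6.00 E2.9494
G1 X0.59 Y4.92 E3.0202
G1 X0.00 Y4.77 E3.0485
G1 X0.00 Y0.00 E3.2706

At z = 0.84 mm: the 27.5×6 cube contributes its full rectangle; the cube at (10.5, 4) is present — its section is the full 16.5×18.5 rectangle; the r=8.5 sphere at (-3.5, 12) slices to a regular 12-gon of circumradius 8.172 (√(r²−h²) with h=2.34 from center); Subtracting the remaining from the first: starting from the 27.5×6 cube, the 16.5×18.5 cube at (10.5, 4) partially overlaps it — only the 33.00 mm² overlap (of its 305.25 mm²) is removed, clipping the outline; the r=8.5 sphere at (-3.5, 12) partially overlaps it — only the 1.26 mm² overlap (of its 200.32 mm²) is removed, clipping the outline — 1 connected region; the cube at (-2.5, 9) is absent (z outside [3, 26]); Subtracting the remaining from the first: none of the subtracted shapes is present at this height, so the result so far is unchanged — 1 connected region. The outline is a single polygon with 10 vertices. Extrusion per mm of travel: 0.4 × 0.28 / (π × 0.875²) = 0.046564. Accumulating E over each segment gives final E = 3.2706.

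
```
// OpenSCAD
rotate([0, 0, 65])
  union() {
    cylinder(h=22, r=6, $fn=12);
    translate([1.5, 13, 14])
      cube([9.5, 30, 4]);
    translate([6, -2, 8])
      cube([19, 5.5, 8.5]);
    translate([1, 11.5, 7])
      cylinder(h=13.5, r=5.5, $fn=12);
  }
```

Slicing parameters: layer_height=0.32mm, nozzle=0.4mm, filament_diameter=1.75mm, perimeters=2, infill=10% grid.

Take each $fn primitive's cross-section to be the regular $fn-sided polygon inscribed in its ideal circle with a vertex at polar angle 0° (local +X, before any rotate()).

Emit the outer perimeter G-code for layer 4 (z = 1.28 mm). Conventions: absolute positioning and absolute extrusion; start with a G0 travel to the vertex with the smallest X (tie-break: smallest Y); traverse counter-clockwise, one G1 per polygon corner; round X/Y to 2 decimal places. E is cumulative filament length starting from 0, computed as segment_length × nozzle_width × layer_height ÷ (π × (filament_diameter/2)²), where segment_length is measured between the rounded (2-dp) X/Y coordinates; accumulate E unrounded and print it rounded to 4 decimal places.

G0 X-5.98 Y-0.52 Z1.28
G1 X-4.91 Y-3.44 E0.1655
G1 X-2.54 Y-5.44 E0.3305
G1 X0.52 Y-5.98 E0.4959
G1 X3.44 Y-4.91 E0.6614
G1 X5.44 Y-2.54 E0.8264
G1 X5.98 Y0.52 E0.9918
G1 X4.91 Y3.44 E1.1573
G1 X2.54 Y5.44 E1.3223
G1 X-0.52 Y5.98 E1.4876
G1 X-3.44 Y4.91 E1.6531
G1 X-5.44 Y2.54 E1.8182
G1 X-5.98 Y-0.52 E1.9835

At z = 1.28 mm: the cylinder: section is a regular 12-gon, circumradius r=6; the cube at (1.5, 13) is absent (z outside [14, 18]); the cube at (6, -2) does not reach this height (z outside [8, 16.5]); the cylinder at (1, 11.5) does not reach this height (z outside [7, 20.5]); Combining (union): only the r=6 cylinder is present, so the union is just that shape — 1 connected region; (rotated 65° about Z; rotation is an isometry so areas/perimeters/island counts are preserved). The outline is a single polygon with 12 vertices. Extrusion per mm of travel: 0.4 × 0.32 / (π × 0.875²) = 0.053216. Accumulating E over each segment gives final E = 1.9835.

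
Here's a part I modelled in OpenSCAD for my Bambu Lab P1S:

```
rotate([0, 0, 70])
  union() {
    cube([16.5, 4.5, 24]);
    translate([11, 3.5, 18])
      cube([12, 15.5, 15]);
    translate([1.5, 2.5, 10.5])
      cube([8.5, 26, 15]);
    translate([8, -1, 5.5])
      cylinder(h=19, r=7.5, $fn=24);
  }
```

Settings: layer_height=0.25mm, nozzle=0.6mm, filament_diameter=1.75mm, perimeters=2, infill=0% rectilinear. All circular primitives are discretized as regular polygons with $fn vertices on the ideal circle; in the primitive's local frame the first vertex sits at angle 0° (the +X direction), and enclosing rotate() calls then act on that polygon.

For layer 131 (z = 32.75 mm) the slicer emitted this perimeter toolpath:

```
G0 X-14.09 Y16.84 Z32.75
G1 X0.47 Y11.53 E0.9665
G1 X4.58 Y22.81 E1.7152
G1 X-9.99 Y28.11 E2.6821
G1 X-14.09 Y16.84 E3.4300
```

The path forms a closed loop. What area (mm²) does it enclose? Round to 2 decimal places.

186.00 mm²

Apply the shoelace formula to the sequence of (X, Y) vertices; enclosed area = 186.00 mm².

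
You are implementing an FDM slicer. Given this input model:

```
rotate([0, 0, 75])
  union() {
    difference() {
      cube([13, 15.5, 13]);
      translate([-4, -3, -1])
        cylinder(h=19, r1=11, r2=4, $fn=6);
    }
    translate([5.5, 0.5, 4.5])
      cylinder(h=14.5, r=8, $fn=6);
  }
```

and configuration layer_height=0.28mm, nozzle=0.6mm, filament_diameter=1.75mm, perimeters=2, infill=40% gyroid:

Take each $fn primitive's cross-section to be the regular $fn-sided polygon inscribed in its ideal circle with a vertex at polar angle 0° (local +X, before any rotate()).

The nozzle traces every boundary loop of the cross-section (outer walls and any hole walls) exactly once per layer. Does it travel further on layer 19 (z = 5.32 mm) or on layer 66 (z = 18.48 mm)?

Layer 19 (z = 5.32): the cube is present — its section is the full 13×15.5 rectangle (perimeter 57.00 mm); the cone at (-4, -3) (r1=11→r2=4) has section circumradius 8.672 here — a regular 6-gon (perimeter = 2·6·8.672·sin(180°/6) = 52.03 mm); Taking the first minus the rest: starting from the 13×15.5 cube, the cone at (-4, -3) partially overlaps it — only the 7.39 mm² overlap (of its 195.37 mm²) is removed, clipping the outline — boundary = 55.09 mm; the cylinder at (5.5, 0.5): section is a regular 6-gon, circumradius r=8 (perimeter = 2·6·8.000·sin(180°/6) = 48.00 mm); Combining (union): the regions partially overlap (shared area 76.62 mm²), so the edge portions inside another operand are dropped and the merged outline is re-measured after clipping — boundary = 67.80 mm; (rotated 75° about Z; rotation is an isometry so areas/perimeters/island counts are preserved). So its perimeter = 67.80 mm. Layer 66 (z = 18.48): the cube is absent (z outside [0, 13]); the cone at (-4, -3) does not reach this height (z outside [-1, 18]); After the difference (first − rest): the first operand is absent here, so nothing remains; the cylinder at (5.5, 0.5): section is a regular 6-gon, circumradius r=8 (perimeter = 2·6·8.000·sin(180°/6) = 48.00 mm); Combining (union): only the r=8 cylinder at (5.5, 0.5) is present, so the union is just that shape — boundary = 48.00 mm; (rotated 75° about Z; rotation is an isometry so areas/perimeters/island counts are preserved). So its perimeter = 48.00 mm. Layer 19 is larger (67.80 vs 48.00 mm).

layer 19 (z = 5.32 mm)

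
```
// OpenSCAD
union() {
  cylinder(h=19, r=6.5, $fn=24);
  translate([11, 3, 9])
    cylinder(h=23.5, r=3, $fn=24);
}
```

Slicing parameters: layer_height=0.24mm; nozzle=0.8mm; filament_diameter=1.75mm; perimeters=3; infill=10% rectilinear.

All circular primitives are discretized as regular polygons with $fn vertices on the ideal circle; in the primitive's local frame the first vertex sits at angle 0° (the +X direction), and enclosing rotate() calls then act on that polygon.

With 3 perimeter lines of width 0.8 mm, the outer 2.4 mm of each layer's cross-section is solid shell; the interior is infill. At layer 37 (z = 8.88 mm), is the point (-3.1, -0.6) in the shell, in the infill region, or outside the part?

infill

At z = 8.88 mm: the r=6.5 cylinder gives a regular 24-gon of circumradius 6.5 (constant along its height); the cylinder at (11, 3) does not reach this height (z outside [9, 32.5]); Merging all regions: only the r=6.5 cylinder is present, so the union is just that shape — 1 connected region. Overall, the cross-section is a single solid region. The nearest boundary edge runs (-6.50, 0.00)→(-6.28, -1.68); distance from the point to it = 3.29 mm. The point is inside the cross-section and 3.29 mm from the nearest boundary — more than the 2.4 mm shell width (3 × 0.8), so it's in the infill interior.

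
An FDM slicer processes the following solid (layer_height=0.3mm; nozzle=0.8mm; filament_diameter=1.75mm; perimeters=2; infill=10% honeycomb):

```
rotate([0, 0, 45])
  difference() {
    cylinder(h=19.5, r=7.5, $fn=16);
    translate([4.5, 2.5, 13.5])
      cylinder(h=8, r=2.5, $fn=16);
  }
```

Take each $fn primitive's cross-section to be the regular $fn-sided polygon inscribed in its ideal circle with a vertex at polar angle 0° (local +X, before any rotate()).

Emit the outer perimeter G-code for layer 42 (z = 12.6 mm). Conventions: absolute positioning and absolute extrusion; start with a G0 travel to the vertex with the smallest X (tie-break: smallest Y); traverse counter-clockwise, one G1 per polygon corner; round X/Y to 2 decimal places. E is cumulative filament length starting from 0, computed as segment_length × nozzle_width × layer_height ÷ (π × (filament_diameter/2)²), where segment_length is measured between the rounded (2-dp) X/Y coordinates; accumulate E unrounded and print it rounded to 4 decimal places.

G0 X-7.50 Y0.00 Z12.60
G1 X-6.93 Y-2.87 E0.2920
G1 X-5.30 Y-5.30 E0.5839
G1 X-2.87 Y-6.93 E0.8759
G1 X0.00 Y-7.50 E1.1679
G1 X2.87 Y-6.93 E1.4598
G1 X5.30 Y-5.30 E1.7518
G1 X6.93 Y-2.87 E2.0437
G1 X7.50 Y0.00 E2.3357
G1 X6.93 Y2.87 E2.6277
G1 X5.30 Y5.30 E2.9196
G1 X2.87 Y6.93 E3.2116
G1 X0.00 Y7.50 E3.5036
G1 X-2.87 Y6.93 E3.7955
G1 X-5.30 Y5.30 E4.0875
G1 X-6.93 Y2.87 E4.3794
G1 X-7.50 Y0.00 E4.6714

At z = 12.6 mm: the r=7.5 cylinder contributes a regular 16-gon of circumradius 7.5; the cylinder at (4.5, 2.5) is absent (z outside [13.5, 21.5]); Subtracting the remaining from the first: none of the subtracted shapes is present at this height, so the r=7.5 cylinder is unchanged — 1 connected region; (rotated 45° about Z; rotation is an isometry so areas/perimeters/island counts are preserved). The outline is a single polygon with 16 vertices. Extrusion per mm of travel: 0.8 × 0.3 / (π × 0.875²) = 0.099780. Accumulating E over each segment gives final E = 4.6714.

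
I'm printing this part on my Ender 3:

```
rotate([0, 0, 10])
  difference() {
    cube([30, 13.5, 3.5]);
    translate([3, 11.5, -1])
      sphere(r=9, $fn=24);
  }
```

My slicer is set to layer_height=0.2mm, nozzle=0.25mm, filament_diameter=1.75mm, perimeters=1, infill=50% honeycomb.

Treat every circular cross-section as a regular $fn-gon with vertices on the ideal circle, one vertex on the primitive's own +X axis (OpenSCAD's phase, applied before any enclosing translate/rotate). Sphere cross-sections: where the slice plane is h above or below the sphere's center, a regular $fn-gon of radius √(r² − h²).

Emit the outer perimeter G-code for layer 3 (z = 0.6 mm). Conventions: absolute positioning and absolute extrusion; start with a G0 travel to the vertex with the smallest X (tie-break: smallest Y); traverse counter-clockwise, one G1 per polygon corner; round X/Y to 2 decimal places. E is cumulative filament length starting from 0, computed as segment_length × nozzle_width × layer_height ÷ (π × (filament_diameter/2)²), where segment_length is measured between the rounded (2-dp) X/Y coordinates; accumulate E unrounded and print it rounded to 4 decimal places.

At z = 0.6 mm: the 30×13.5 cube contributes its full rectangle; the sphere at (3, 11.5): section is a regular 24-gon, circumradius = √(r²−h²) = √(9²−1.6²) = 8.857; After the difference (first − rest): starting from the 30×13.5 cube, the r=9 sphere at (3, 11.5) partially overlaps it — only the 110.26 mm² overlap (of its 243.62 mm²) is removed, clipping the outline — 1 connected region; (whole slice rotated 10° about Z — lengths, areas and connectivity unchanged). The outline is a single polygon with 13 vertices. Extrusion per mm of travel: 0.25 × 0.2 / (π × 0.875²) = 0.020788. Accumulating E over each segment gives final E = 1.7484.

G0 X-0.56 Y3.19 Z0.60
G1 X0.00 Y0.00 E0.0673
G1 X29.54 Y5.21 E0.6909
G1 X27.20 Y18.50 E0.9714
G1 X9.07 Y15.31 E1.3541
G1 X9.68 Y13.38 E1.3961
G1 X9.78 Y11.07 E1.4442
G1 X9.28 Y8.82 E1.4921
G1 X8.21 Y6.77 E1.5402
G1 X6.65 Y5.06 E1.5883
G1 X4.70 Y3.82 E1.6363
G1 X2.50 Y3.12 E1.6843
G1 X0.19 Y3.02 E1.7324
G1 X-0.56 Y3.19 E1.7484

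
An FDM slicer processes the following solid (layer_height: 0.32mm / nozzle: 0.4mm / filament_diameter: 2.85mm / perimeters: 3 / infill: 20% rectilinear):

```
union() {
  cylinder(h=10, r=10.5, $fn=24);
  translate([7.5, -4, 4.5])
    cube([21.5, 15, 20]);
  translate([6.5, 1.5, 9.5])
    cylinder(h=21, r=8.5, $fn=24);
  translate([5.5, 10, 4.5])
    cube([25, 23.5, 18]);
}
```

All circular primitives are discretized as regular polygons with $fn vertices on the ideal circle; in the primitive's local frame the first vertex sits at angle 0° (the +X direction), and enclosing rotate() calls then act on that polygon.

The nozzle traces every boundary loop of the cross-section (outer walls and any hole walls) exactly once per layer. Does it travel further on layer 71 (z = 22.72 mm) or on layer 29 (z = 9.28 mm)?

Layer 71 (z = 22.72): the cylinder is absent (z outside [0, 10]); the cube at (7.5, -4) is present — its section is the full 21.5×15 rectangle (perimeter 73.00 mm); the r=8.5 cylinder at (6.5, 1.5) contributes a regular 24-gon of circumradius 8.5 (perimeter = 2·24·8.500·sin(180°/24) = 53.25 mm); the cube at (5.5, 10) does not reach this height (z outside [4.5, 22.5]); Taking the union: the regions partially overlap (shared area 85.11 mm²), so the edge portions inside another operand are dropped and the merged outline is re-measured after clipping — boundary = 88.67 mm. So its perimeter = 88.67 mm. Layer 29 (z = 9.28): the cylinder: section is a regular 24-gon, circumradius r=10.5 (perimeter = 2·24·10.500·sin(180°/24) = 65.79 mm); the cube at (7.5, -4) is present — its section is the full 21.5×15 rectangle (perimeter 73.00 mm); the cylinder at (6.5, 1.5) is not intersected at this z (z outside [9.5, 30.5]); the cube at (5.5, 10) (footprint 25×23.5) is included at this height (perimeter 97.00 mm); Taking the union: the regions partially overlap (shared area 46.90 mm²), so the edge portions inside another operand are dropped and the merged outline is re-measured after clipping — boundary = 165.12 mm. So its perimeter = 165.12 mm. Layer 29 is larger (165.12 vs 88.67 mm).

layer 29 (z = 9.28 mm)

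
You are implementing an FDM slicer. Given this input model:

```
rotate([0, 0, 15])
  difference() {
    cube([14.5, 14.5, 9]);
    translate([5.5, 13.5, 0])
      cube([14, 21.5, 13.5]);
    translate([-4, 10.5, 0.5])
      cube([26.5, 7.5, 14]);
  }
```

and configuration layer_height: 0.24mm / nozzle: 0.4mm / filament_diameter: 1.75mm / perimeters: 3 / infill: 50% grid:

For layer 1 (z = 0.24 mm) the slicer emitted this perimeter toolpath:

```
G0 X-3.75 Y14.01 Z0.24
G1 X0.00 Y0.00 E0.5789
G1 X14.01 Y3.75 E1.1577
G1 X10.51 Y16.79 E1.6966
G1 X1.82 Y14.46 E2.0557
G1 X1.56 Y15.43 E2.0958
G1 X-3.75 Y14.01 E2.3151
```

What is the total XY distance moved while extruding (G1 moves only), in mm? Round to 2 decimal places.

58.01 mm

Sum the Euclidean lengths of each G1 segment: total = 58.01 mm.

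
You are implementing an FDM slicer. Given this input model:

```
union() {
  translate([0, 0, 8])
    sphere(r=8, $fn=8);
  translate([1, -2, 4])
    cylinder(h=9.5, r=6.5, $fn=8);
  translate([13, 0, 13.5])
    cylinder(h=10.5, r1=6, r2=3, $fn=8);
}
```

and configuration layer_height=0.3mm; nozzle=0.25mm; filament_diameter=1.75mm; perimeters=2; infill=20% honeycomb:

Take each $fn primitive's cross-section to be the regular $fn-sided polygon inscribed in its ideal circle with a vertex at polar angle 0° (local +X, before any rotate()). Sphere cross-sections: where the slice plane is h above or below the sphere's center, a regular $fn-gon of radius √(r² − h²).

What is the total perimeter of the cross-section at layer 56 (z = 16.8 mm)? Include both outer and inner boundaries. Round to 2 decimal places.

30.96 mm

At z = 16.8 mm: the sphere does not reach this height (|z−center|=8.800 > r=8); the cylinder at (1, -2) does not reach this height (z outside [4, 13.5]); the cone at (13, 0) contributes a regular 8-gon of circumradius 5.057 (interpolated between r1=6 and r2=3 at t=0.314) (perimeter = 2·8·5.057·sin(180°/8) = 30.96 mm); Taking the union: only the cone at (13, 0) is present, so the union is just that shape — boundary = 30.96 mm. Overall, the cross-section is a single solid region. Total boundary length (outer) = 30.96 mm.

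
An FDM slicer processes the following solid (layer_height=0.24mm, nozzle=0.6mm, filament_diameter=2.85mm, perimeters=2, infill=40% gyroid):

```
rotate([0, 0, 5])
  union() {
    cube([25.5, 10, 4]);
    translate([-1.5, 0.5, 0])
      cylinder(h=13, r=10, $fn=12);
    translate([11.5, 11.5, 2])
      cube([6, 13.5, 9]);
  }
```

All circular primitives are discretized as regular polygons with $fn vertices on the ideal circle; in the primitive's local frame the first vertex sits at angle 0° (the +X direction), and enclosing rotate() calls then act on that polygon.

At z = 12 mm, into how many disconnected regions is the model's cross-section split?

1

At z = 12 mm: the cube is absent (z outside [0, 4]); the cylinder at (-1.5, 0.5): section is a regular 12-gon, circumradius r=10; the cube at (11.5, 11.5) is absent (z outside [2, 11]); Combining (union): only the r=10 cylinder at (-1.5, 0.5) is present, so the union is just that shape — 1 connected region; (rotated 5° about Z; rotation is an isometry so areas/perimeters/island counts are preserved). The result has 1 disconnected region.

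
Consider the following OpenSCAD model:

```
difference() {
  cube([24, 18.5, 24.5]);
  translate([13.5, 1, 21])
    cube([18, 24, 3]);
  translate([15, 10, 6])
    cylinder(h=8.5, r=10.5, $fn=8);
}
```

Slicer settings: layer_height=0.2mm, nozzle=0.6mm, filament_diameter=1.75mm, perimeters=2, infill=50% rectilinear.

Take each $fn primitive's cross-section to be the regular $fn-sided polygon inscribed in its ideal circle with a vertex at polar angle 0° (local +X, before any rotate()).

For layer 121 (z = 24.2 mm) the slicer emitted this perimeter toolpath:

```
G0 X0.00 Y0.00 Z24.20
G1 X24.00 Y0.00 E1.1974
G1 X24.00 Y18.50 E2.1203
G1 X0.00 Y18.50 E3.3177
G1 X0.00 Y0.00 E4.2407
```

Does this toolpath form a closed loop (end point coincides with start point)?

Start point (G0): (0.00, 0.00). End point (last G1): the path returns to the start — closed.

yes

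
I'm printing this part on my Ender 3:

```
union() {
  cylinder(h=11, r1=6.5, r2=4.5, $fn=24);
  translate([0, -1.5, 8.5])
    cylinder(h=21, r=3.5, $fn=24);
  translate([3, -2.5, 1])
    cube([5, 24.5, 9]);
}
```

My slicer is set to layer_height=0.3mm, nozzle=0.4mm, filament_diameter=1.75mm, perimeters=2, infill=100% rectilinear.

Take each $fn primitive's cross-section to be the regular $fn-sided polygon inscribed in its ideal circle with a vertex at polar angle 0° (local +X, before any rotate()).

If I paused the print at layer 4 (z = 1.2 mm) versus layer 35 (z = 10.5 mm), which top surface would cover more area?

layer 4 (z = 1.2 mm)

Layer 4 (z = 1.2): the cone (r1=6.5→r2=4.5) has section circumradius 6.282 here — a regular 24-gon (area = (24/2)·6.282²·sin(360°/24) = 122.56 mm²); the cylinder at (0, -1.5) does not reach this height (z outside [8.5, 29.5]); the cube at (3, -2.5) (footprint 5×24.5) is included at this height (area 122.50 mm²); Combining (union): the regions partially overlap — summed areas 245.06 mm² minus the doubly-counted overlap 20.34 mm² gives 224.72 mm² — area = 224.72 mm². So its area = 224.72 mm². Layer 35 (z = 10.5): the cone: at t=0.955 of its height the radius interpolates to r₁+(r₂−r₁)t = 4.591, giving a regular 24-gon of that circumradius (area = (24/2)·4.591²·sin(360°/24) = 65.46 mm²); the r=3.5 cylinder at (0, -1.5) contributes a regular 24-gon of circumradius 3.5 (area = (24/2)·3.500²·sin(360°/24) = 38.05 mm²); the cube at (3, -2.5) is absent (z outside [1, 10]); Combining (union): the regions partially overlap — summed areas 103.51 mm² minus the doubly-counted overlap 36.39 mm² gives 67.12 mm² — area = 67.12 mm². So its area = 67.12 mm². Layer 4 is larger (224.72 vs 67.12 mm²).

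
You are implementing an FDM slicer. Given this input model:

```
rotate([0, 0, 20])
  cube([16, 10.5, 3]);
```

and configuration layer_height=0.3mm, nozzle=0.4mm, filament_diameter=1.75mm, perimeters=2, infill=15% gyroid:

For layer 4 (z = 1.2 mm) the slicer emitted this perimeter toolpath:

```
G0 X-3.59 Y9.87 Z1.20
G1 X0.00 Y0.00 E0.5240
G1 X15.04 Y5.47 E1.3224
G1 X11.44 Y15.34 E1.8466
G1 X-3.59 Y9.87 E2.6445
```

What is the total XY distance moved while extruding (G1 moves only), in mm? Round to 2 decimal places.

Sum the Euclidean lengths of each G1 segment: total = 53.01 mm.

53.01 mm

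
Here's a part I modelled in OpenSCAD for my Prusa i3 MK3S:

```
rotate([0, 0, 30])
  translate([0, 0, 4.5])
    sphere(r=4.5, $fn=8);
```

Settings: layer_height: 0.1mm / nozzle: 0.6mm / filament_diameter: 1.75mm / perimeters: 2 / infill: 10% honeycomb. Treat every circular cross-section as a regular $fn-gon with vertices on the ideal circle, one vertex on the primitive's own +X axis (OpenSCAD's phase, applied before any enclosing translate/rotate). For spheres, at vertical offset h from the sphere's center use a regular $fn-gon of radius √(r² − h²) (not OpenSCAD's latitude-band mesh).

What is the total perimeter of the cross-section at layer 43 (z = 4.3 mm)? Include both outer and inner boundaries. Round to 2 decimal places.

27.53 mm

At z = 4.3 mm: the sphere: section is a regular 8-gon, circumradius = √(r²−h²) = √(4.5²−0.2²) = 4.496 (perimeter = 2·8·4.496·sin(180°/8) = 27.53 mm); (rotated 30° about Z; rotation is an isometry so areas/perimeters/island counts are preserved). Overall, the cross-section is a single solid region. Total boundary length (outer) = 27.53 mm.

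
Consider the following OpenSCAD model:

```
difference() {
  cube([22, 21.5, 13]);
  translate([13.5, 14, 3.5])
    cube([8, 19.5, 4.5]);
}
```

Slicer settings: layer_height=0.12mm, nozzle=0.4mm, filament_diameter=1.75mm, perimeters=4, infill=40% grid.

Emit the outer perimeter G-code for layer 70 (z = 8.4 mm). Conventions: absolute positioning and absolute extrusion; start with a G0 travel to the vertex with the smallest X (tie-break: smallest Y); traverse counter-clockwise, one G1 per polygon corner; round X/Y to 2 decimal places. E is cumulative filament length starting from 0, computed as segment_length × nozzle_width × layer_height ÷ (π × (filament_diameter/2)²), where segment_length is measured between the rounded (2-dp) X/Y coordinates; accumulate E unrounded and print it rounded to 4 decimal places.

G0 X0.00 Y0.00 Z8.40
G1 X22.00 Y0.00 E0.4390
G1 X22.00 Y21.50 E0.8681
G1 X0.00 Y21.50 E1.3071
G1 X0.00 Y0.00 E1.7362

At z = 8.4 mm: the cube (footprint 22×21.5) is included at this height; the cube at (13.5, 14) is not intersected at this z (z outside [3.5, 8]); After the difference (first − rest): none of the subtracted shapes is present at this height, so the 22×21.5 cube is unchanged — 1 connected region. The outline is a single polygon with 4 vertices. Extrusion per mm of travel: 0.4 × 0.12 / (π × 0.875²) = 0.019956. Accumulating E over each segment gives final E = 1.7362.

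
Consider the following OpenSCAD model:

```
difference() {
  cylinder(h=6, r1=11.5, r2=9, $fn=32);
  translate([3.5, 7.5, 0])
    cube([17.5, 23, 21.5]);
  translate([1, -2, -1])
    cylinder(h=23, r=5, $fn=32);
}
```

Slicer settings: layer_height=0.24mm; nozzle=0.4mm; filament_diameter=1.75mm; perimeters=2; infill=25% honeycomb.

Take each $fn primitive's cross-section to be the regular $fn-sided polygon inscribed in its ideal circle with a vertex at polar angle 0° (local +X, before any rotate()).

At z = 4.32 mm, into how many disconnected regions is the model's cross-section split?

1

At z = 4.32 mm: the cone (r1=11.5→r2=9) has section circumradius 9.700 here — a regular 32-gon; the cube at (3.5, 7.5) is present — its section is the full 17.5×23 rectangle; the r=5 cylinder at (1, -2) contributes a regular 32-gon of circumradius 5; Subtracting the remaining from the first: starting from the cone, the 17.5×23 cube at (3.5, 7.5) partially overlaps it — only the 2.21 mm² overlap (of its 402.50 mm²) is removed, clipping the outline; the r=5 cylinder at (1, -2) lies wholly inside it (removes its full 78.04 mm² and its 31.37 mm outline becomes a hole wall) — 1 connected region with 1 hole. The result has 1 disconnected region.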